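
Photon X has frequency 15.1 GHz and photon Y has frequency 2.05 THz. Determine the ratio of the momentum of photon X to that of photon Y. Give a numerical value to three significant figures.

p_X = 3.337e-32 kg·m/s (from frequency = 15.1 GHz, via p = hf/c).
p_Y = 4.531e-30 kg·m/s (from frequency = 2.05 THz, via p = hf/c).
Ratio = 3.337e-32 / 4.531e-30 = 7.37e-3.

7.37e-3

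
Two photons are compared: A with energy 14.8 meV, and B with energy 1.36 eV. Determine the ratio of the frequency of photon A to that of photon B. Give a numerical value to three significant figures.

0.0109

f_A = 3.579 × 10^12 Hz (from energy = 14.8 meV, via f = E/h).
f_B = 3.288 × 10^14 Hz (from energy = 1.36 eV, via f = E/h).
Ratio = 3.579 × 10^12 / 3.288 × 10^14 = 0.0109.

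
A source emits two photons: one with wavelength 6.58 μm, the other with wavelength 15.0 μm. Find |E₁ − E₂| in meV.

106 meV

Using E = hc/λ: E₁ = 3.019e-20 J, E₂ = 1.324e-20 J.
|ΔE| = |3.019e-20 − 1.324e-20| = 1.69e-20 J = 106 meV.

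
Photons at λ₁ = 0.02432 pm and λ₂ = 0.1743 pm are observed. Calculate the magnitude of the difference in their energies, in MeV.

Using E = hc/λ: E₁ = 8.1680e-12 J, E₂ = 1.1397e-12 J.
|ΔE| = |8.1680e-12 − 1.1397e-12| = 7.03e-12 J = 43.9 MeV.

43.9 MeV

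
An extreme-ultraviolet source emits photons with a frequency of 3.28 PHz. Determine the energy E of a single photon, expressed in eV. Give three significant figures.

Use h = 6.62607015 × 10^-34 J·s, 1 eV = 1.602176634 × 10^-19 J.
In SI units: f = 3.28 PHz = 3.28 × 10^15 Hz.
Apply E = hf: E = 2.173 × 10^-18 J.
Converting to eV: E = 13.56 eV ≈ 13.6 eV.

13.6 eV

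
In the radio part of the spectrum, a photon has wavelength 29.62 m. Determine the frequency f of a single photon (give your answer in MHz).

The photon relation is f = c/λ, giving f = 1.012 × 10^7 Hz.
Converting to MHz: f = 10.12 MHz ≈ 10.1 MHz.

10.1 MHz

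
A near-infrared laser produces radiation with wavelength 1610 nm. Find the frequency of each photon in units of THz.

186 THz

In SI units: λ = 1610 nm = 1.61 × 10^-6 m.
Apply f = c/λ: f = 1.862 × 10^14 Hz.
Converting to THz: f = 186.2 THz ≈ 186 THz.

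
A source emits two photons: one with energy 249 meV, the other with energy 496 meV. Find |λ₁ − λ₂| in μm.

Using λ = hc/E: λ₁ = 4.979e-6 m, λ₂ = 2.500e-6 m.
|Δλ| = |4.979e-6 − 2.500e-6| = 2.48e-6 m = 2.48 μm.

2.48 μm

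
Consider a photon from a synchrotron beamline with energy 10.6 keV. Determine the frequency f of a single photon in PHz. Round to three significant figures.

Use h = 6.62607015 × 10^-34 J·s, 1 eV = 1.602176634 × 10^-19 J.
First convert: E = 10.6 keV = 1.6983 × 10^-15 J.
For a photon f = E/h, so f = 2.563 × 10^18 Hz.
Converting to PHz: f = 2563 PHz ≈ 2560 PHz.

2560 PHz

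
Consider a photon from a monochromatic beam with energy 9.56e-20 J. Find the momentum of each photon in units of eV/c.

0.597 eV/c

For a photon p = E/c, so p = 3.189e-28 kg·m/s.
Converting to eV/c: p = 0.5967 eV/c ≈ 0.597 eV/c.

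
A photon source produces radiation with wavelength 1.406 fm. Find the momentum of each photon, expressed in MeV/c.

882 MeV/c

Convert to SI: λ = 1.406 fm = 1.406e-15 m.
Apply p = h/λ: p = 4.713e-19 kg·m/s.
Converting to MeV/c: p = 881.8 MeV/c ≈ 882 MeV/c.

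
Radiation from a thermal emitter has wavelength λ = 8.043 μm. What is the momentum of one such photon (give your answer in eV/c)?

0.154 eV/c

Take h = 6.62607015·10^-34 J·s, c = 2.99792458·10^8 m/s, 1 eV = 1.602176634·10^-19 J.
Convert to SI: λ = 8.043 μm = 8.043·10^-6 m.
Since p = h/λ for a photon, p = 8.238·10^-29 kg·m/s.
Converting to eV/c: p = 0.1542 eV/c ≈ 0.154 eV/c.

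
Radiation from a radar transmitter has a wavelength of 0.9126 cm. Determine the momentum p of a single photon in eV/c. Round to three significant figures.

1.36 × 10^-4 eV/c

Take h = 6.62607015 × 10^-34 J·s, c = 2.99792458 × 10^8 m/s, 1 eV = 1.602176634 × 10^-19 J.
Convert to SI: λ = 0.9126 cm = 0.009126 m.
For a photon p = h/λ, so p = 7.261 × 10^-32 kg·m/s.
Converting to eV/c: p = 1.359 × 10^-4 eV/c ≈ 1.36 × 10^-4 eV/c.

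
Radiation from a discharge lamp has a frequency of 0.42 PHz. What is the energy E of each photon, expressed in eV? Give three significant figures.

1.74 eV

In SI units: f = 0.42 PHz = 4.2e14 Hz.
For a photon E = hf, so E = 2.783e-19 J.
Converting to eV: E = 1.737 eV ≈ 1.74 eV.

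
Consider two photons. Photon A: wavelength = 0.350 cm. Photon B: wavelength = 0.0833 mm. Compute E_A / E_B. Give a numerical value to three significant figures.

E_A = 5.676e-23 J (from wavelength = 0.350 cm, via E = hc/λ).
E_B = 2.385e-21 J (from wavelength = 0.0833 mm, via E = hc/λ).
Ratio = 5.676e-23 / 2.385e-21 = 0.0238.

0.0238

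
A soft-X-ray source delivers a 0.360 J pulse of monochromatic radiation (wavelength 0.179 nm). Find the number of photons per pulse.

3.24 × 10^14 photons

Per-photon energy: E = 1.110 × 10^-15 J (from wavelength = 0.179 nm).
N = E_total / E_photon = 0.360 J / 1.110 × 10^-15 J = 3.24 × 10^14.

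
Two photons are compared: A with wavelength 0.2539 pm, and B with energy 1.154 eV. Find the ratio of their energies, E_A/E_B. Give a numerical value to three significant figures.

E_A = 7.824 × 10^-13 J (from wavelength = 0.2539 pm, via E = hc/λ).
E_B = 1.849 × 10^-19 J (from energy = 1.154 eV, via E given directly).
Ratio = 7.824 × 10^-13 / 1.849 × 10^-19 = 4.23 × 10^6.

4.23 × 10^6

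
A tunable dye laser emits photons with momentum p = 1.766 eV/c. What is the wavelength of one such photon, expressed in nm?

Use h = 6.62607015·10^-34 J·s, c = 2.99792458·10^8 m/s, 1 eV = 1.602176634·10^-19 J.
In SI units: p = 1.766 eV/c = 9.4380·10^-28 kg·m/s.
Apply λ = h/p: λ = 7.021·10^-7 m.
Converting to nm: λ = 702.1 nm ≈ 702 nm.

702 nm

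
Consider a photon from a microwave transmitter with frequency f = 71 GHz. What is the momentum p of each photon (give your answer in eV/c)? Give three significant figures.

2.94e-4 eV/c

(h = 6.62607015e-34 J·s, c = 2.99792458e8 m/s, 1 eV = 1.602176634e-19 J.)
First convert: f = 71 GHz = 7.1e10 Hz.
The photon relation is p = hf/c, giving p = 1.569e-31 kg·m/s.
Converting to eV/c: p = 2.936e-4 eV/c ≈ 2.94e-4 eV/c.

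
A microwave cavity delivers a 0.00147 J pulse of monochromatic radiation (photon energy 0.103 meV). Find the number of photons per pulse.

Per-photon energy: E = 1.650 × 10^-23 J (from energy = 0.103 meV).
N = E_total / E_photon = 0.00147 J / 1.650 × 10^-23 J = 8.91 × 10^19.

8.91 × 10^19 photons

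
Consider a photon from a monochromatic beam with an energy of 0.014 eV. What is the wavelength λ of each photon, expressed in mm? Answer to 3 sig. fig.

0.0886 mm

Take h = 6.62607015 × 10^-34 J·s, c = 2.99792458 × 10^8 m/s, 1 eV = 1.602176634 × 10^-19 J.
First convert: E = 0.014 eV = 2.2430 × 10^-21 J.
The photon relation is λ = hc/E, giving λ = 8.856 × 10^-5 m.
Converting to mm: λ = 0.08856 mm ≈ 0.0886 mm.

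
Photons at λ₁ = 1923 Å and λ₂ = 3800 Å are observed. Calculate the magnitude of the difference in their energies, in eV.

3.18 eV

Using E = hc/λ: E₁ = 1.0330 × 10^-18 J, E₂ = 5.2275 × 10^-19 J.
|ΔE| = |1.0330 × 10^-18 − 5.2275 × 10^-19| = 5.10 × 10^-19 J = 3.18 eV.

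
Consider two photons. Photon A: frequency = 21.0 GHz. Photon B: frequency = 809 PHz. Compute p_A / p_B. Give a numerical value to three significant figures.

p_A = 4.641 × 10^-32 kg·m/s (from frequency = 21.0 GHz, via p = hf/c).
p_B = 1.788 × 10^-24 kg·m/s (from frequency = 809 PHz, via p = hf/c).
Ratio = 4.641 × 10^-32 / 1.788 × 10^-24 = 2.60 × 10^-8.

2.60 × 10^-8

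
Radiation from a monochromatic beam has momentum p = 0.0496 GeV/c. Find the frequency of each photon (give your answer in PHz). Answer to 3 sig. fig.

1.20 × 10^7 PHz

Use h = 6.62607015 × 10^-34 J·s, c = 2.99792458 × 10^8 m/s, 1 eV = 1.602176634 × 10^-19 J.
In SI units: p = 0.0496 GeV/c = 2.6508 × 10^-20 kg·m/s.
The photon relation is f = pc/h, giving f = 1.199 × 10^22 Hz.
Converting to PHz: f = 1.199 × 10^7 PHz ≈ 1.20 × 10^7 PHz.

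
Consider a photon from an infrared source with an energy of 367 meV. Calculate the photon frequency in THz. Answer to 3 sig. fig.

Use h = 6.62607015 × 10^-34 J·s, 1 eV = 1.602176634 × 10^-19 J.
In SI units: E = 367 meV = 5.8800 × 10^-20 J.
For a photon f = E/h, so f = 8.874 × 10^13 Hz.
Converting to THz: f = 88.74 THz ≈ 88.7 THz.

88.7 THz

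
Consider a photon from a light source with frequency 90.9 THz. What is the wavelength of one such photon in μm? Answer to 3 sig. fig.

First convert: f = 90.9 THz = 9.09e13 Hz.
For a photon λ = c/f, so λ = 3.298e-6 m.
Converting to μm: λ = 3.298 μm ≈ 3.30 μm.

3.30 μm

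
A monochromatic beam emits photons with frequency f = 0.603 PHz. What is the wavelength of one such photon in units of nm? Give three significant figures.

Use c = 2.99792458 × 10^8 m/s.
First convert: f = 0.603 PHz = 6.03 × 10^14 Hz.
For a photon λ = c/f, so λ = 4.972 × 10^-7 m.
Converting to nm: λ = 497.2 nm ≈ 497 nm.

497 nm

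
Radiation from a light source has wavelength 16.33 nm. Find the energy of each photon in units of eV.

In SI units: λ = 16.33 nm = 1.633e-8 m.
Since E = hc/λ for a photon, E = 1.216e-17 J.
Converting to eV: E = 75.92 eV ≈ 75.9 eV.

75.9 eV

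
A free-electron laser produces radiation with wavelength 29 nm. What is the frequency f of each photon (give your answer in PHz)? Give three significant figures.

10.3 PHz

(c = 2.99792458 × 10^8 m/s.)
In SI units: λ = 29 nm = 2.9 × 10^-8 m.
Apply f = c/λ: f = 1.034 × 10^16 Hz.
Converting to PHz: f = 10.34 PHz ≈ 10.3 PHz.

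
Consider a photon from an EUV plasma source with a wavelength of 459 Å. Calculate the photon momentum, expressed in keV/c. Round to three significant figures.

Take h = 6.62607015·10^-34 J·s, c = 2.99792458·10^8 m/s, 1 eV = 1.602176634·10^-19 J.
First convert: λ = 459 Å = 4.59·10^-8 m.
The photon relation is p = h/λ, giving p = 1.444·10^-26 kg·m/s.
Converting to keV/c: p = 0.02701 keV/c ≈ 0.0270 keV/c.

0.0270 keV/c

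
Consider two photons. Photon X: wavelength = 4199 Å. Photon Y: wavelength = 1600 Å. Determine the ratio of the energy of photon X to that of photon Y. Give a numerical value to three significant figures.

0.381

E_X = 4.731e-19 J (from wavelength = 4199 Å, via E = hc/λ).
E_Y = 1.242e-18 J (from wavelength = 1600 Å, via E = hc/λ).
Ratio = 4.731e-19 / 1.242e-18 = 0.381.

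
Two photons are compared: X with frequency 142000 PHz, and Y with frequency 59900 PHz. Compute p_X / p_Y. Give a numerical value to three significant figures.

2.37

p_X = 3.139e-22 kg·m/s (from frequency = 142000 PHz, via p = hf/c).
p_Y = 1.324e-22 kg·m/s (from frequency = 59900 PHz, via p = hf/c).
Ratio = 3.139e-22 / 1.324e-22 = 2.37.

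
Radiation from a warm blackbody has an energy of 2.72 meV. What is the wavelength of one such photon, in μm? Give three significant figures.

456 μm

(h = 6.62607015 × 10^-34 J·s, c = 2.99792458 × 10^8 m/s, 1 eV = 1.602176634 × 10^-19 J.)
First convert: E = 2.72 meV = 4.3579 × 10^-22 J.
For a photon λ = hc/E, so λ = 4.558 × 10^-4 m.
Converting to μm: λ = 455.8 μm ≈ 456 μm.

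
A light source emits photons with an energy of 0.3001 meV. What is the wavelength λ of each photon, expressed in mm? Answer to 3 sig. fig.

4.13 mm

Take h = 6.62607015 × 10^-34 J·s, c = 2.99792458 × 10^8 m/s, 1 eV = 1.602176634 × 10^-19 J.
Convert to SI: E = 0.3001 meV = 4.8081 × 10^-23 J.
The photon relation is λ = hc/E, giving λ = 0.004131 m.
Converting to mm: λ = 4.131 mm ≈ 4.13 mm.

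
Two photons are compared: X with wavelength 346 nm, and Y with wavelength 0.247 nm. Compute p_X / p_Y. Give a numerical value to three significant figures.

7.14·10^-4

p_X = 1.915·10^-27 kg·m/s (from wavelength = 346 nm, via p = h/λ).
p_Y = 2.683·10^-24 kg·m/s (from wavelength = 0.247 nm, via p = h/λ).
Ratio = 1.915·10^-27 / 2.683·10^-24 = 7.14·10^-4.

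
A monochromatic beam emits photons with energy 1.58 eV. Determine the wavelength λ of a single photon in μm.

0.785 μm

Use h = 6.62607015e-34 J·s, c = 2.99792458e8 m/s, 1 eV = 1.602176634e-19 J.
Convert to SI: E = 1.58 eV = 2.5314e-19 J.
For a photon λ = hc/E, so λ = 7.847e-7 m.
Converting to μm: λ = 0.7847 μm ≈ 0.785 μm.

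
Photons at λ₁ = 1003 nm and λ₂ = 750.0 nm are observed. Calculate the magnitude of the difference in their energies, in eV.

0.417 eV

Using E = hc/λ: E₁ = 1.9805·10^-19 J, E₂ = 2.6486·10^-19 J.
|ΔE| = |1.9805·10^-19 − 2.6486·10^-19| = 6.68·10^-20 J = 0.417 eV.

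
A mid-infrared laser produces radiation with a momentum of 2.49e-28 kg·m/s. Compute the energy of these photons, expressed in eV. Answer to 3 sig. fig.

0.466 eV

Take c = 2.99792458e8 m/s, 1 eV = 1.602176634e-19 J.
Apply E = pc: E = 7.465e-20 J.
Converting to eV: E = 0.4659 eV ≈ 0.466 eV.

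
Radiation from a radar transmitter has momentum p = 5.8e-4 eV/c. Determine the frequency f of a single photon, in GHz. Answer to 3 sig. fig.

140 GHz

Use h = 6.62607015e-34 J·s, c = 2.99792458e8 m/s, 1 eV = 1.602176634e-19 J.
Convert to SI: p = 5.8e-4 eV/c = 3.0997e-31 kg·m/s.
For a photon f = pc/h, so f = 1.402e11 Hz.
Converting to GHz: f = 140.2 GHz ≈ 140 GHz.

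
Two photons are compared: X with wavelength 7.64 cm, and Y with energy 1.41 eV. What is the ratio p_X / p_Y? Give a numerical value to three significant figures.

1.15e-5

p_X = 8.673e-33 kg·m/s (from wavelength = 7.64 cm, via p = h/λ).
p_Y = 7.535e-28 kg·m/s (from energy = 1.41 eV, via p = E/c).
Ratio = 8.673e-33 / 7.535e-28 = 1.15e-5.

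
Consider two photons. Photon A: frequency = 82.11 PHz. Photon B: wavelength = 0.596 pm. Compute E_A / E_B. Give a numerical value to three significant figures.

1.63e-4

E_A = 5.441e-17 J (from frequency = 82.11 PHz, via E = hf).
E_B = 3.333e-13 J (from wavelength = 0.596 pm, via E = hc/λ).
Ratio = 5.441e-17 / 3.333e-13 = 1.63e-4.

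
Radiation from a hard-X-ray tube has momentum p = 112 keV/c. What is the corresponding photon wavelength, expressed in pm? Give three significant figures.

11.1 pm

First convert: p = 112 keV/c = 5.9856e-23 kg·m/s.
For a photon λ = h/p, so λ = 1.107e-11 m.
Converting to pm: λ = 11.07 pm ≈ 11.1 pm.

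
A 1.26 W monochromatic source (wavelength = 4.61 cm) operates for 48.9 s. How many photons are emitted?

Total energy: E_total = P·t = 1.26 × 48.9 = 61.61 J.
Per-photon energy: E = 4.309e-24 J.
N = E_total / E_photon = 1.43e25.

1.43e25 photons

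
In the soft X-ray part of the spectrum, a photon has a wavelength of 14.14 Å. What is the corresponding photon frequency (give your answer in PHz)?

In SI units: λ = 14.14 Å = 1.414e-9 m.
Apply f = c/λ: f = 2.120e17 Hz.
Converting to PHz: f = 212.0 PHz ≈ 212 PHz.

212 PHz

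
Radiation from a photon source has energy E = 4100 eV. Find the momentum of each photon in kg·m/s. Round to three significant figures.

Convert to SI: E = 4100 eV = 6.5689 × 10^-16 J.
Since p = E/c for a photon, p = 2.191 × 10^-24 kg·m/s.
So p ≈ 2.19 × 10^-24 kg·m/s.

2.19 × 10^-24 kg·m/s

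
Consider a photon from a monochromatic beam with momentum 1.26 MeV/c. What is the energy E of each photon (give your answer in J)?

First convert: p = 1.26 MeV/c = 6.7338e-22 kg·m/s.
Apply E = pc: E = 2.019e-13 J.
So E ≈ 2.02e-13 J.

2.02e-13 J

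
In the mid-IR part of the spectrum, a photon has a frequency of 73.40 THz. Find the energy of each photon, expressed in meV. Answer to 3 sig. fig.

304 meV

Take h = 6.62607015e-34 J·s, 1 eV = 1.602176634e-19 J.
Convert to SI: f = 73.40 THz = 7.340e13 Hz.
Apply E = hf: E = 4.864e-20 J.
Converting to meV: E = 303.6 meV ≈ 304 meV.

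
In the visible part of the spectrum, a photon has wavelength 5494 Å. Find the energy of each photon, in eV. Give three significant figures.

Use h = 6.62607015·10^-34 J·s, c = 2.99792458·10^8 m/s, 1 eV = 1.602176634·10^-19 J.
Convert to SI: λ = 5494 Å = 5.494·10^-7 m.
For a photon E = hc/λ, so E = 3.616·10^-19 J.
Converting to eV: E = 2.257 eV ≈ 2.26 eV.

2.26 eV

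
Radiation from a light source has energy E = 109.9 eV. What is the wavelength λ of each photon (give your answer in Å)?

(h = 6.62607015 × 10^-34 J·s, c = 2.99792458 × 10^8 m/s, 1 eV = 1.602176634 × 10^-19 J.)
First convert: E = 109.9 eV = 1.7608 × 10^-17 J.
Since λ = hc/E for a photon, λ = 1.128 × 10^-8 m.
Converting to Å: λ = 112.8 Å ≈ 113 Å.

113 Å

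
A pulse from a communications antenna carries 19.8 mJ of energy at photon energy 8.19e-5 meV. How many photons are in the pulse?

1.51e24 photons

Per-photon energy: E = 1.312e-26 J (from energy = 8.19e-5 meV).
N = E_total / E_photon = 0.0198 J / 1.312e-26 J = 1.51e24.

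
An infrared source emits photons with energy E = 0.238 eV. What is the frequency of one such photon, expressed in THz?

57.5 THz

Convert to SI: E = 0.238 eV = 3.8132e-20 J.
Apply f = E/h: f = 5.755e13 Hz.
Converting to THz: f = 57.55 THz ≈ 57.5 THz.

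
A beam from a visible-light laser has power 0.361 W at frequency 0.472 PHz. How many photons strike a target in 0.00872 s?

1.01e16 photons

Total energy: E_total = P·t = 0.361 × 0.00872 = 0.003148 J.
Per-photon energy: E = 3.128e-19 J.
N = E_total / E_photon = 1.01e16.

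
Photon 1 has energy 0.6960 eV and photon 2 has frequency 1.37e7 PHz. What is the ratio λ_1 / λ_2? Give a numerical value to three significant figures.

λ_1 = 1.781e-6 m (from energy = 0.6960 eV, via λ = hc/E).
λ_2 = 2.188e-14 m (from frequency = 1.37e7 PHz, via λ = c/f).
Ratio = 1.781e-6 / 2.188e-14 = 8.14e7.

8.14e7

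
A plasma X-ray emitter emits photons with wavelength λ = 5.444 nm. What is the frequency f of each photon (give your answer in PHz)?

55.1 PHz

(c = 2.99792458 × 10^8 m/s.)
First convert: λ = 5.444 nm = 5.444 × 10^-9 m.
Since f = c/λ for a photon, f = 5.507 × 10^16 Hz.
Converting to PHz: f = 55.07 PHz ≈ 55.1 PHz.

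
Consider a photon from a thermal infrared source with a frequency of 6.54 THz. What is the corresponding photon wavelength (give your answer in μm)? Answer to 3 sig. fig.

45.8 μm

Take c = 2.99792458·10^8 m/s.
Convert to SI: f = 6.54 THz = 6.54·10^12 Hz.
Apply λ = c/f: λ = 4.584·10^-5 m.
Converting to μm: λ = 45.84 μm ≈ 45.8 μm.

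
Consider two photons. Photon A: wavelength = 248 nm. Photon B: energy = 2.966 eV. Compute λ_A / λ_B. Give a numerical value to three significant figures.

λ_A = 2.480 × 10^-7 m (from wavelength = 248 nm, via λ given directly).
λ_B = 4.180 × 10^-7 m (from energy = 2.966 eV, via λ = hc/E).
Ratio = 2.480 × 10^-7 / 4.180 × 10^-7 = 0.593.

0.593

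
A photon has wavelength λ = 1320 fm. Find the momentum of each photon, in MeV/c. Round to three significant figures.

0.939 MeV/c

(h = 6.62607015·10^-34 J·s, c = 2.99792458·10^8 m/s, 1 eV = 1.602176634·10^-19 J.)
In SI units: λ = 1320 fm = 1.32·10^-12 m.
For a photon p = h/λ, so p = 5.020·10^-22 kg·m/s.
Converting to MeV/c: p = 0.9393 MeV/c ≈ 0.939 MeV/c.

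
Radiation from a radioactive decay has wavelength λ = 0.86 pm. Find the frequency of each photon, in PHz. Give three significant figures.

First convert: λ = 0.86 pm = 8.6e-13 m.
The photon relation is f = c/λ, giving f = 3.486e20 Hz.
Converting to PHz: f = 348600 PHz ≈ 3.49e5 PHz.

3.49e5 PHz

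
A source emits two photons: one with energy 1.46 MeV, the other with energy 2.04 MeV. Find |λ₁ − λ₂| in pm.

0.241 pm

Using λ = hc/E: λ₁ = 8.492e-13 m, λ₂ = 6.078e-13 m.
|Δλ| = |8.492e-13 − 6.078e-13| = 2.41e-13 m = 0.241 pm.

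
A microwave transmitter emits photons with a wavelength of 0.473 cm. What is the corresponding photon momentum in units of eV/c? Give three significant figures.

(h = 6.62607015e-34 J·s, c = 2.99792458e8 m/s, 1 eV = 1.602176634e-19 J.)
First convert: λ = 0.473 cm = 0.00473 m.
For a photon p = h/λ, so p = 1.401e-31 kg·m/s.
Converting to eV/c: p = 2.621e-4 eV/c ≈ 2.62e-4 eV/c.

2.62e-4 eV/c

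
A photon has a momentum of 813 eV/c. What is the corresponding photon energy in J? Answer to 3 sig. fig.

(c = 2.99792458 × 10^8 m/s, 1 eV = 1.602176634 × 10^-19 J.)
First convert: p = 813 eV/c = 4.3449 × 10^-25 kg·m/s.
Since E = pc for a photon, E = 1.303 × 10^-16 J.
So E ≈ 1.30 × 10^-16 J.

1.30 × 10^-16 J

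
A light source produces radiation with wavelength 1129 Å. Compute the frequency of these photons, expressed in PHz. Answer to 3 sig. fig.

(c = 2.99792458 × 10^8 m/s.)
In SI units: λ = 1129 Å = 1.129 × 10^-7 m.
The photon relation is f = c/λ, giving f = 2.655 × 10^15 Hz.
Converting to PHz: f = 2.655 PHz ≈ 2.66 PHz.

2.66 PHz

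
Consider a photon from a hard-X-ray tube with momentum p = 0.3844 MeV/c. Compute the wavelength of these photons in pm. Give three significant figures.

Take h = 6.62607015 × 10^-34 J·s, c = 2.99792458 × 10^8 m/s, 1 eV = 1.602176634 × 10^-19 J.
Convert to SI: p = 0.3844 MeV/c = 2.0543 × 10^-22 kg·m/s.
Apply λ = h/p: λ = 3.225 × 10^-12 m.
Converting to pm: λ = 3.225 pm ≈ 3.23 pm.

3.23 pm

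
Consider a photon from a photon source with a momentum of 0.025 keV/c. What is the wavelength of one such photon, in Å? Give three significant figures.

496 Å

Use h = 6.62607015e-34 J·s, c = 2.99792458e8 m/s, 1 eV = 1.602176634e-19 J.
First convert: p = 0.025 keV/c = 1.3361e-26 kg·m/s.
The photon relation is λ = h/p, giving λ = 4.959e-8 m.
Converting to Å: λ = 495.9 Å ≈ 496 Å.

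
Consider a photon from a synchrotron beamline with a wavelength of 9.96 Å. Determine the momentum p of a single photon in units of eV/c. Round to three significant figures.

1240 eV/c

(h = 6.62607015·10^-34 J·s, c = 2.99792458·10^8 m/s, 1 eV = 1.602176634·10^-19 J.)
First convert: λ = 9.96 Å = 9.96·10^-10 m.
For a photon p = h/λ, so p = 6.653·10^-25 kg·m/s.
Converting to eV/c: p = 1245 eV/c ≈ 1240 eV/c.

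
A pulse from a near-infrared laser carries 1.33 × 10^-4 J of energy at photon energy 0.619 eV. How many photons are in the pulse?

1.34 × 10^15 photons

Per-photon energy: E = 9.917 × 10^-20 J (from energy = 0.619 eV).
N = E_total / E_photon = 1.33 × 10^-4 J / 9.917 × 10^-20 J = 1.34 × 10^15.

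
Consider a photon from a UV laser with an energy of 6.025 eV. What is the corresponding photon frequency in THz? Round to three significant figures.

Take h = 6.62607015e-34 J·s, 1 eV = 1.602176634e-19 J.
First convert: E = 6.025 eV = 9.6531e-19 J.
Since f = E/h for a photon, f = 1.457e15 Hz.
Converting to THz: f = 1457 THz ≈ 1460 THz.

1460 THz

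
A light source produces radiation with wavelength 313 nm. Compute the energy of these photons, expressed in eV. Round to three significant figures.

3.96 eV

Use h = 6.62607015e-34 J·s, c = 2.99792458e8 m/s, 1 eV = 1.602176634e-19 J.
In SI units: λ = 313 nm = 3.13e-7 m.
The photon relation is E = hc/λ, giving E = 6.346e-19 J.
Converting to eV: E = 3.961 eV ≈ 3.96 eV.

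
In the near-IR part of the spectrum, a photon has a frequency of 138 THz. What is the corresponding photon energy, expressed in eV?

0.571 eV

(h = 6.62607015 × 10^-34 J·s, 1 eV = 1.602176634 × 10^-19 J.)
In SI units: f = 138 THz = 1.38 × 10^14 Hz.
Apply E = hf: E = 9.144 × 10^-20 J.
Converting to eV: E = 0.5707 eV ≈ 0.571 eV.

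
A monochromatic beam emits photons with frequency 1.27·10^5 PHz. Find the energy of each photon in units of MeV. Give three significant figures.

Use h = 6.62607015·10^-34 J·s, 1 eV = 1.602176634·10^-19 J.
First convert: f = 1.27·10^5 PHz = 1.27·10^20 Hz.
Apply E = hf: E = 8.415·10^-14 J.
Converting to MeV: E = 0.5252 MeV ≈ 0.525 MeV.

0.525 MeV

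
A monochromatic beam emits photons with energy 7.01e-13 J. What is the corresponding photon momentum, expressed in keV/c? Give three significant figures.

For a photon p = E/c, so p = 2.338e-21 kg·m/s.
Converting to keV/c: p = 4375 keV/c ≈ 4380 keV/c.

4380 keV/c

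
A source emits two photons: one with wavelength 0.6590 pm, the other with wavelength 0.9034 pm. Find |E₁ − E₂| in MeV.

Using E = hc/λ: E₁ = 3.0143 × 10^-13 J, E₂ = 2.1989 × 10^-13 J.
|ΔE| = |3.0143 × 10^-13 − 2.1989 × 10^-13| = 8.15 × 10^-14 J = 0.509 MeV.

0.509 MeV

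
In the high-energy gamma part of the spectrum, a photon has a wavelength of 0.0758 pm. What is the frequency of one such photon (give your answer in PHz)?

3.96e6 PHz

Take c = 2.99792458e8 m/s.
First convert: λ = 0.0758 pm = 7.58e-14 m.
Apply f = c/λ: f = 3.955e21 Hz.
Converting to PHz: f = 3.955e6 PHz ≈ 3.96e6 PHz.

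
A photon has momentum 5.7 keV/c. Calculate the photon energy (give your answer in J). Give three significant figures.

First convert: p = 5.7 keV/c = 3.0462 × 10^-24 kg·m/s.
Since E = pc for a photon, E = 9.132 × 10^-16 J.
So E ≈ 9.13 × 10^-16 J.

9.13 × 10^-16 J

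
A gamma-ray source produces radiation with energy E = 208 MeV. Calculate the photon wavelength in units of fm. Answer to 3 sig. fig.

5.96 fm

First convert: E = 208 MeV = 3.3325e-11 J.
For a photon λ = hc/E, so λ = 5.961e-15 m.
Converting to fm: λ = 5.961 fm ≈ 5.96 fm.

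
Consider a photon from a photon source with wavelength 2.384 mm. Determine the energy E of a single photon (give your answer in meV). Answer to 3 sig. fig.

0.520 meV

First convert: λ = 2.384 mm = 0.002384 m.
The photon relation is E = hc/λ, giving E = 8.332e-23 J.
Converting to meV: E = 0.5201 meV ≈ 0.520 meV.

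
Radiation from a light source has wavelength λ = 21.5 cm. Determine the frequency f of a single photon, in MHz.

1390 MHz

Use c = 2.99792458 × 10^8 m/s.
Convert to SI: λ = 21.5 cm = 0.215 m.
Since f = c/λ for a photon, f = 1.394 × 10^9 Hz.
Converting to MHz: f = 1394 MHz ≈ 1390 MHz.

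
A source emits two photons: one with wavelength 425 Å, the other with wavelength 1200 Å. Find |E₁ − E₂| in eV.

Using E = hc/λ: E₁ = 4.674·10^-18 J, E₂ = 1.655·10^-18 J.
|ΔE| = |4.674·10^-18 − 1.655·10^-18| = 3.02·10^-18 J = 18.8 eV.

18.8 eV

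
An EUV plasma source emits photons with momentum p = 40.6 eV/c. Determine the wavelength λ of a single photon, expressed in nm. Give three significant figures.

30.5 nm

(h = 6.62607015e-34 J·s, c = 2.99792458e8 m/s, 1 eV = 1.602176634e-19 J.)
Convert to SI: p = 40.6 eV/c = 2.1698e-26 kg·m/s.
Apply λ = h/p: λ = 3.054e-8 m.
Converting to nm: λ = 30.54 nm ≈ 30.5 nm.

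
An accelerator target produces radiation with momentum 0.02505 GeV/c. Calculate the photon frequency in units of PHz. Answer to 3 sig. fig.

6.06 × 10^6 PHz

Convert to SI: p = 0.02505 GeV/c = 1.3387 × 10^-20 kg·m/s.
For a photon f = pc/h, so f = 6.057 × 10^21 Hz.
Converting to PHz: f = 6.057 × 10^6 PHz ≈ 6.06 × 10^6 PHz.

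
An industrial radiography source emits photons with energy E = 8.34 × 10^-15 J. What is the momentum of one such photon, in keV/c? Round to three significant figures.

Take c = 2.99792458 × 10^8 m/s, 1 eV = 1.602176634 × 10^-19 J.
Since p = E/c for a photon, p = 2.782 × 10^-23 kg·m/s.
Converting to keV/c: p = 52.05 keV/c ≈ 52.1 keV/c.

52.1 keV/c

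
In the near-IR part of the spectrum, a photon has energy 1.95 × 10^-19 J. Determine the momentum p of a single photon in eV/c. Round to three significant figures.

1.22 eV/c

(c = 2.99792458 × 10^8 m/s, 1 eV = 1.602176634 × 10^-19 J.)
For a photon p = E/c, so p = 6.504 × 10^-28 kg·m/s.
Converting to eV/c: p = 1.217 eV/c ≈ 1.22 eV/c.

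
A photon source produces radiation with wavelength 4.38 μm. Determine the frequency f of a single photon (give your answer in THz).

68.4 THz

Use c = 2.99792458e8 m/s.
Convert to SI: λ = 4.38 μm = 4.38e-6 m.
The photon relation is f = c/λ, giving f = 6.845e13 Hz.
Converting to THz: f = 68.45 THz ≈ 68.4 THz.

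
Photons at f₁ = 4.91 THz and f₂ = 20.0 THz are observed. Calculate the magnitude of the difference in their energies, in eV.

0.0624 eV

Using E = hf: E₁ = 3.253·10^-21 J, E₂ = 1.325·10^-20 J.
|ΔE| = |3.253·10^-21 − 1.325·10^-20| = 1.00·10^-20 J = 0.0624 eV.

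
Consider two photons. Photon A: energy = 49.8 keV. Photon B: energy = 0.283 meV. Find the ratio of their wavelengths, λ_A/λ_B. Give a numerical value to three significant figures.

λ_A = 2.490e-11 m (from energy = 49.8 keV, via λ = hc/E).
λ_B = 0.004381 m (from energy = 0.283 meV, via λ = hc/E).
Ratio = 2.490e-11 / 0.004381 = 5.68e-9.

5.68e-9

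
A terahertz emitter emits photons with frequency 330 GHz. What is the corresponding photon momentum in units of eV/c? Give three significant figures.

1.36e-3 eV/c

Convert to SI: f = 330 GHz = 3.3e11 Hz.
Apply p = hf/c: p = 7.294e-31 kg·m/s.
Converting to eV/c: p = 0.001365 eV/c ≈ 1.36e-3 eV/c.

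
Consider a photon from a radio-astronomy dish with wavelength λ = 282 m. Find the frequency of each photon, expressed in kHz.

1060 kHz

Use c = 2.99792458e8 m/s.
Apply f = c/λ: f = 1.063e6 Hz.
Converting to kHz: f = 1063 kHz ≈ 1060 kHz.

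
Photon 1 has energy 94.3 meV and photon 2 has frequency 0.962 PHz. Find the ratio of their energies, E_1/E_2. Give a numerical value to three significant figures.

E_1 = 1.511e-20 J (from energy = 94.3 meV, via E given directly).
E_2 = 6.374e-19 J (from frequency = 0.962 PHz, via E = hf).
Ratio = 1.511e-20 / 6.374e-19 = 0.0237.

0.0237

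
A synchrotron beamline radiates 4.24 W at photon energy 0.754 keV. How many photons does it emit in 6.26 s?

2.20e17 photons

Total energy: E_total = P·t = 4.24 × 6.26 = 26.54 J.
Per-photon energy: E = 1.208e-16 J.
N = E_total / E_photon = 2.20e17.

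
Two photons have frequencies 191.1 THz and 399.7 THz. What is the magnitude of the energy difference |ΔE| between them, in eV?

0.863 eV

Using E = hf: E₁ = 1.2662e-19 J, E₂ = 2.6484e-19 J.
|ΔE| = |1.2662e-19 − 2.6484e-19| = 1.38e-19 J = 0.863 eV.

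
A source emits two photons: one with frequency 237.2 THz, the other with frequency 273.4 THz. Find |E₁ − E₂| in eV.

0.150 eV

Using E = hf: E₁ = 1.5717 × 10^-19 J, E₂ = 1.8116 × 10^-19 J.
|ΔE| = |1.5717 × 10^-19 − 1.8116 × 10^-19| = 2.40 × 10^-20 J = 0.150 eV.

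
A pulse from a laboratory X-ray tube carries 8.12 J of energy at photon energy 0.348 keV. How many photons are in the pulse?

1.46e17 photons

Per-photon energy: E = 5.576e-17 J (from energy = 0.348 keV).
N = E_total / E_photon = 8.12 J / 5.576e-17 J = 1.46e17.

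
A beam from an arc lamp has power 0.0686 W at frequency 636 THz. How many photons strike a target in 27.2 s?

4.43 × 10^18 photons

Total energy: E_total = P·t = 0.0686 × 27.2 = 1.866 J.
Per-photon energy: E = 4.214 × 10^-19 J.
N = E_total / E_photon = 4.43 × 10^18.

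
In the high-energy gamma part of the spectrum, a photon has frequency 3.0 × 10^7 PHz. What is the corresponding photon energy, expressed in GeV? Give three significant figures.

Take h = 6.62607015 × 10^-34 J·s, 1 eV = 1.602176634 × 10^-19 J.
In SI units: f = 3.0 × 10^7 PHz = 3.0 × 10^22 Hz.
For a photon E = hf, so E = 1.988 × 10^-11 J.
Converting to GeV: E = 0.1241 GeV ≈ 0.124 GeV.

0.124 GeV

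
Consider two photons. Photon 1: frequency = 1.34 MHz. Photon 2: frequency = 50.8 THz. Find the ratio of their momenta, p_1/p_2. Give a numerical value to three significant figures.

2.64e-8

p_1 = 2.962e-36 kg·m/s (from frequency = 1.34 MHz, via p = hf/c).
p_2 = 1.123e-28 kg·m/s (from frequency = 50.8 THz, via p = hf/c).
Ratio = 2.962e-36 / 1.123e-28 = 2.64e-8.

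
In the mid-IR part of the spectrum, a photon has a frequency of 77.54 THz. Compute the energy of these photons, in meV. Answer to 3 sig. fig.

Take h = 6.62607015e-34 J·s, 1 eV = 1.602176634e-19 J.
Convert to SI: f = 77.54 THz = 7.754e13 Hz.
Apply E = hf: E = 5.138e-20 J.
Converting to meV: E = 320.7 meV ≈ 321 meV.

321 meV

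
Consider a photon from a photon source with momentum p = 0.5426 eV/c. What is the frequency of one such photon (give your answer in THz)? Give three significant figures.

Take h = 6.62607015e-34 J·s, c = 2.99792458e8 m/s, 1 eV = 1.602176634e-19 J.
In SI units: p = 0.5426 eV/c = 2.8998e-28 kg·m/s.
For a photon f = pc/h, so f = 1.312e14 Hz.
Converting to THz: f = 131.2 THz ≈ 131 THz.

131 THz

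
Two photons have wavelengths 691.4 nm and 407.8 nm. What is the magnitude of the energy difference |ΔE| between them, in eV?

Using E = hc/λ: E₁ = 2.8731e-19 J, E₂ = 4.8711e-19 J.
|ΔE| = |2.8731e-19 − 4.8711e-19| = 2.00e-19 J = 1.25 eV.

1.25 eV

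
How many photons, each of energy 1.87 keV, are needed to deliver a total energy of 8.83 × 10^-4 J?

Per-photon energy: E = 2.996 × 10^-16 J (from energy = 1.87 keV).
N = E_total / E_photon = 8.83 × 10^-4 J / 2.996 × 10^-16 J = 2.95 × 10^12.

2.95 × 10^12 photons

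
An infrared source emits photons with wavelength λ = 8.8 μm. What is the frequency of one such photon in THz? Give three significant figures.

34.1 THz

Take c = 2.99792458e8 m/s.
In SI units: λ = 8.8 μm = 8.8e-6 m.
Apply f = c/λ: f = 3.407e13 Hz.
Converting to THz: f = 34.07 THz ≈ 34.1 THz.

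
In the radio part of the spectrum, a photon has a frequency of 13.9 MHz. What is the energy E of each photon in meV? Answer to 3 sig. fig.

Use h = 6.62607015 × 10^-34 J·s, 1 eV = 1.602176634 × 10^-19 J.
First convert: f = 13.9 MHz = 1.39 × 10^7 Hz.
Apply E = hf: E = 9.210 × 10^-27 J.
Converting to meV: E = 5.749 × 10^-5 meV ≈ 5.75 × 10^-5 meV.

5.75 × 10^-5 meV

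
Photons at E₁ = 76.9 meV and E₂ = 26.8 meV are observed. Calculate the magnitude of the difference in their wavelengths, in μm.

Using λ = hc/E: λ₁ = 1.612e-5 m, λ₂ = 4.626e-5 m.
|Δλ| = |1.612e-5 − 4.626e-5| = 3.01e-5 m = 30.1 μm.

30.1 μm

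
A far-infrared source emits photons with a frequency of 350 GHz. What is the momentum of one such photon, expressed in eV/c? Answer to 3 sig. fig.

Convert to SI: f = 350 GHz = 3.5·10^11 Hz.
Since p = hf/c for a photon, p = 7.736·10^-31 kg·m/s.
Converting to eV/c: p = 0.001447 eV/c ≈ 1.45·10^-3 eV/c.

1.45·10^-3 eV/c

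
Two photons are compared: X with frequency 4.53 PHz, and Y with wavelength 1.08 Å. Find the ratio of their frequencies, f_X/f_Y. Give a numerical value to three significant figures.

f_X = 4.530·10^15 Hz (from frequency = 4.53 PHz, via f given directly).
f_Y = 2.776·10^18 Hz (from wavelength = 1.08 Å, via f = c/λ).
Ratio = 4.530·10^15 / 2.776·10^18 = 1.63·10^-3.

1.63·10^-3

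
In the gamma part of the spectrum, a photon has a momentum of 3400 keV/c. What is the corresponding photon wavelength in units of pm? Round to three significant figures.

Take h = 6.62607015·10^-34 J·s, c = 2.99792458·10^8 m/s, 1 eV = 1.602176634·10^-19 J.
In SI units: p = 3400 keV/c = 1.8171·10^-21 kg·m/s.
For a photon λ = h/p, so λ = 3.647·10^-13 m.
Converting to pm: λ = 0.3647 pm ≈ 0.365 pm.

0.365 pm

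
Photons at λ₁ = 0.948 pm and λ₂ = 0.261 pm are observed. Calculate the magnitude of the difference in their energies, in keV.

3440 keV

Using E = hc/λ: E₁ = 2.095e-13 J, E₂ = 7.611e-13 J.
|ΔE| = |2.095e-13 − 7.611e-13| = 5.52e-13 J = 3440 keV.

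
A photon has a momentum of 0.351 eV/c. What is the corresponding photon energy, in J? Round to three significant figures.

5.62e-20 J

(c = 2.99792458e8 m/s, 1 eV = 1.602176634e-19 J.)
In SI units: p = 0.351 eV/c = 1.8758e-28 kg·m/s.
For a photon E = pc, so E = 5.624e-20 J.
So E ≈ 5.62e-20 J.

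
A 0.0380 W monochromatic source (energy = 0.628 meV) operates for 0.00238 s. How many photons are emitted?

8.99 × 10^17 photons

Total energy: E_total = P·t = 0.0380 × 0.00238 = 9.044 × 10^-5 J.
Per-photon energy: E = 1.006 × 10^-22 J.
N = E_total / E_photon = 8.99 × 10^17.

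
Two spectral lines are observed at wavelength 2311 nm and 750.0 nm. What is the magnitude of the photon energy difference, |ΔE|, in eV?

1.12 eV

Using E = hc/λ: E₁ = 8.5956 × 10^-20 J, E₂ = 2.6486 × 10^-19 J.
|ΔE| = |8.5956 × 10^-20 − 2.6486 × 10^-19| = 1.79 × 10^-19 J = 1.12 eV.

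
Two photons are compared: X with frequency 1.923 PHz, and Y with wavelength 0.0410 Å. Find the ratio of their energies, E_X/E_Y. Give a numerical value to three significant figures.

2.63e-5

E_X = 1.274e-18 J (from frequency = 1.923 PHz, via E = hf).
E_Y = 4.845e-14 J (from wavelength = 0.0410 Å, via E = hc/λ).
Ratio = 1.274e-18 / 4.845e-14 = 2.63e-5.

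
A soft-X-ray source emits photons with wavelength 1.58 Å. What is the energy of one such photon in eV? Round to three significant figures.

Convert to SI: λ = 1.58 Å = 1.58 × 10^-10 m.
Apply E = hc/λ: E = 1.257 × 10^-15 J.
Converting to eV: E = 7847 eV ≈ 7850 eV.

7850 eV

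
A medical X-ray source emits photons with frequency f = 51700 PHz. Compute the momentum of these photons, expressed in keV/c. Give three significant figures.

214 keV/c

Convert to SI: f = 51700 PHz = 5.17 × 10^19 Hz.
Since p = hf/c for a photon, p = 1.143 × 10^-22 kg·m/s.
Converting to keV/c: p = 213.8 keV/c ≈ 214 keV/c.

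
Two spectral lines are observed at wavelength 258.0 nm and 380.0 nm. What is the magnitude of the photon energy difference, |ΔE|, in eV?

Using E = hc/λ: E₁ = 7.6994 × 10^-19 J, E₂ = 5.2275 × 10^-19 J.
|ΔE| = |7.6994 × 10^-19 − 5.2275 × 10^-19| = 2.47 × 10^-19 J = 1.54 eV.

1.54 eV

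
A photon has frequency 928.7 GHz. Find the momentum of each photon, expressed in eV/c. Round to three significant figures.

Convert to SI: f = 928.7 GHz = 9.287 × 10^11 Hz.
Apply p = hf/c: p = 2.053 × 10^-30 kg·m/s.
Converting to eV/c: p = 0.003841 eV/c ≈ 3.84 × 10^-3 eV/c.

3.84 × 10^-3 eV/c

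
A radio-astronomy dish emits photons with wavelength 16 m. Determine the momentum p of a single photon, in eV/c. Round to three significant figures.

7.75 × 10^-8 eV/c

Apply p = h/λ: p = 4.141 × 10^-35 kg·m/s.
Converting to eV/c: p = 7.749 × 10^-8 eV/c ≈ 7.75 × 10^-8 eV/c.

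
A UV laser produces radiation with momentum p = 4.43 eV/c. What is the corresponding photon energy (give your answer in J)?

First convert: p = 4.43 eV/c = 2.3675 × 10^-27 kg·m/s.
Since E = pc for a photon, E = 7.098 × 10^-19 J.
So E ≈ 7.10 × 10^-19 J.

7.10 × 10^-19 J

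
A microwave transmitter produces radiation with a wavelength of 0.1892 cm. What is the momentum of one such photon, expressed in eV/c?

(h = 6.62607015 × 10^-34 J·s, c = 2.99792458 × 10^8 m/s, 1 eV = 1.602176634 × 10^-19 J.)
First convert: λ = 0.1892 cm = 0.001892 m.
For a photon p = h/λ, so p = 3.502 × 10^-31 kg·m/s.
Converting to eV/c: p = 6.553 × 10^-4 eV/c ≈ 6.55 × 10^-4 eV/c.

6.55 × 10^-4 eV/c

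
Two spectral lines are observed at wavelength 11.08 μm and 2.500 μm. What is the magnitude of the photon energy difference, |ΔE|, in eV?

0.384 eV

Using E = hc/λ: E₁ = 1.7928e-20 J, E₂ = 7.9458e-20 J.
|ΔE| = |1.7928e-20 − 7.9458e-20| = 6.15e-20 J = 0.384 eV.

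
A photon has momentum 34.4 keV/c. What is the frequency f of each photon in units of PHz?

Use h = 6.62607015e-34 J·s, c = 2.99792458e8 m/s, 1 eV = 1.602176634e-19 J.
First convert: p = 34.4 keV/c = 1.8384e-23 kg·m/s.
Apply f = pc/h: f = 8.318e18 Hz.
Converting to PHz: f = 8318 PHz ≈ 8320 PHz.

8320 PHz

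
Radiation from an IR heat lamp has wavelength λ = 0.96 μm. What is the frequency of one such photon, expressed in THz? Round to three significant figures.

Take c = 2.99792458e8 m/s.
Convert to SI: λ = 0.96 μm = 9.6e-7 m.
Apply f = c/λ: f = 3.123e14 Hz.
Converting to THz: f = 312.3 THz ≈ 312 THz.

312 THz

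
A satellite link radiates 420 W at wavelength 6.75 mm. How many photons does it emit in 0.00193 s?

Total energy: E_total = P·t = 420 × 0.00193 = 0.8106 J.
Per-photon energy: E = 2.943 × 10^-23 J.
N = E_total / E_photon = 2.75 × 10^22.

2.75 × 10^22 photons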